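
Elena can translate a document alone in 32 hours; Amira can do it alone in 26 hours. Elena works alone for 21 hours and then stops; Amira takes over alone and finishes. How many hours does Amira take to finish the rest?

In 21 hours Elena does 21/32 of the job, leaving 11/32.
Amira works at 1/26 per hour, so finishing takes 11/32 ÷ 1/26 = 143/16 hours.

143/16 hours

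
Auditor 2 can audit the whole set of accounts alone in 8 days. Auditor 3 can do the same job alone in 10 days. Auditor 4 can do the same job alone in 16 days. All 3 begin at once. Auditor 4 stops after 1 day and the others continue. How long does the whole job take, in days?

In the first 1 day the combined rate is 23/80, so 23/80 of the job is done, leaving 57/80.
After Auditor 4 leaves the rate is 9/40 per day; the remaining 57/80 takes 19/6 days.
Total = 1 + 19/6 = 25/6 days.

25/6 days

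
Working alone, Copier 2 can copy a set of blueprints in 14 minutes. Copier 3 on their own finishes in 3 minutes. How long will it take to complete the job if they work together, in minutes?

Combined rate: 1/14 + 1/3 = (3 + 14)/42 = 17/42 per minute.
Time = 1 ÷ (17/42) = 42/17 minutes.

42/17 minutes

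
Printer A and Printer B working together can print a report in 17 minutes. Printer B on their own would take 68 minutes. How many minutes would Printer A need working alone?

68/3 minutes

Combined rate is 1/17 per minute.
Known contribution: 1/68 per minute.
So Printer A's rate is 1/17 − 1/68 = 3/68, meaning 68/3 minutes alone.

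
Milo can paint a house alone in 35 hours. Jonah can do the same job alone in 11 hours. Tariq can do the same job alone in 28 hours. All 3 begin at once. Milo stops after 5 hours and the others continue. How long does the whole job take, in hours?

In the first 5 hours the combined rate is 239/1540, so 239/308 of the job is done, leaving 69/308.
After Milo leaves the rate is 39/308 per hour; the remaining 69/308 takes 23/13 hours.
Total = 5 + 23/13 = 88/13 hours.

88/13 hours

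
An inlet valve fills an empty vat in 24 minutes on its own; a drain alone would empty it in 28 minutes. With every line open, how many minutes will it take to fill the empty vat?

168 minutes

Net rate = 1/24 − 1/28 = (7 − 6)/168 = 1/168 per minute.
Filling time = 1 ÷ (1/168) = 168 minutes.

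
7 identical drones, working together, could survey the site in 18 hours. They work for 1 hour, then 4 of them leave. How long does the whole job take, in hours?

One drone does 1/126 of the job per hour.
After 1 hour with 7 drones, 1/18 is done (17/18 left).
With 3 drones the rate is 3/126 = 1/42, so the rest takes 17/18 ÷ 1/42 = 119/3 hours.
Total = 1 + 119/3 = 122/3 hours.

122/3 hours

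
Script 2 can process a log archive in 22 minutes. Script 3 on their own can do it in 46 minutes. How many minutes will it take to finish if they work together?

With two workers the combined time is the product over the sum: 22·46/(22+46) = 1012/68 = 253/17 minutes.

253/17 minutes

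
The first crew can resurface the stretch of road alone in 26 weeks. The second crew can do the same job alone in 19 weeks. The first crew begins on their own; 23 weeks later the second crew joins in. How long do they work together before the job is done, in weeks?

In the first 23 weeks the first crew alone does 23/26 of the job, leaving 3/26.
Once everyone is working, combined rate: 1/26 + 1/19 = (19 + 26)/494 = 45/494 per week.
Remaining 3/26 at 45/494 per week takes 19/15 weeks.

19/15 weeks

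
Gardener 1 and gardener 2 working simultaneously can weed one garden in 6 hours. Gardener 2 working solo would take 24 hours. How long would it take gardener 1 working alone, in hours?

8 hours

Combined rate is 1/6 per hour.
Known contribution: 1/24 per hour.
So gardener 1's rate is 1/6 − 1/24 = 1/8, meaning 8 hours alone.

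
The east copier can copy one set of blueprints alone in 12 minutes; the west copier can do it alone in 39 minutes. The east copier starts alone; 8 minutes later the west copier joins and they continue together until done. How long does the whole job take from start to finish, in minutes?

In 8 minutes the east copier does 8/12 = 2/3 of the job, leaving 1/3.
The east copier and the west copier together work at 17/156 per minute, so finishing takes 1/3 ÷ 17/156 = 52/17 minutes.
Total time = 8 + 52/17 = 188/17 minutes.

188/17 minutes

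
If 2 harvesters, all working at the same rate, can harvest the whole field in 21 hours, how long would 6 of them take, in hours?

7 hours

Total work is 2·21 = 42 harvester-hours.
With 6 harvesters: 42/6 = 7 hours.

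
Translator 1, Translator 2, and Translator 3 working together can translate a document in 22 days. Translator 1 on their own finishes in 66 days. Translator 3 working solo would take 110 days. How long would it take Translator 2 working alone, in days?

330/7 days

Combined rate is 1/22 per day.
Known contribution: 1/66 + 1/110 = (5 + 3)/330 = 8/330 = 4/165 per day.
So Translator 2's rate is 1/22 − 4/165 = 7/330, meaning 330/7 days alone.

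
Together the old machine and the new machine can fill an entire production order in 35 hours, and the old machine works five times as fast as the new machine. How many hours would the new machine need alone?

Let the new machine's rate be r; then the old machine's rate is 5r, so together (5 + 1)r = 6r = 1/35.
Thus r = 1/210 per hour.
The new machine alone: 210 hours; the old machine alone: 42 hours.

210 hours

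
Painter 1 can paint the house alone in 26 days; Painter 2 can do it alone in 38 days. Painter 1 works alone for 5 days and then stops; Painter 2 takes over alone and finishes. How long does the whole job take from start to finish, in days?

In 5 days Painter 1 does 5/26 of the job, leaving 21/26.
Painter 2 works at 1/38 per day, so finishing takes 21/26 ÷ 1/38 = 399/13 days.
Total time = 5 + 399/13 = 464/13 days.

464/13 days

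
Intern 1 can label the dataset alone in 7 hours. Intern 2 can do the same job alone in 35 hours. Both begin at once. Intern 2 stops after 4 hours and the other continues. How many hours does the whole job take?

In the first 4 hours the combined rate is 6/35, so 24/35 of the job is done, leaving 11/35.
After Intern 2 leaves the rate is 1/7 per hour; the remaining 11/35 takes 11/5 hours.
Total = 4 + 11/5 = 31/5 hours.

31/5 hours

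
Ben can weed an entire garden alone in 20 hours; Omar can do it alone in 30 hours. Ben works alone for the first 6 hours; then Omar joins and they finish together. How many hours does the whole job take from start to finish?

72/5 hours

In 6 hours Ben does 6/20 = 3/10 of the job, leaving 7/10.
Ben and Omar together work at 1/12 per hour, so finishing takes 7/10 ÷ 1/12 = 42/5 hours.
Total time = 6 + 42/5 = 72/5 hours.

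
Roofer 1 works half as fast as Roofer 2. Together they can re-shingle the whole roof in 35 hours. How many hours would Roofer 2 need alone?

Let Roofer 2's rate be r; then Roofer 1's rate is (1/2)r, so together (1/2 + 1)r = (3/2)r = 1/35.
Thus r = 2/105 per hour.
Roofer 2 alone: 105/2 hours; Roofer 1 alone: 105 hours.

105/2 hours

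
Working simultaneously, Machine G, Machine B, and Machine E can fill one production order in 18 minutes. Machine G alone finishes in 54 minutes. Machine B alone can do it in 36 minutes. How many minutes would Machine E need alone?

Combined rate is 1/18 per minute.
Known contribution: 1/54 + 1/36 = (2 + 3)/108 = 5/108 per minute.
So Machine E's rate is 1/18 − 5/108 = 1/108, meaning 108 minutes alone.

108 minutes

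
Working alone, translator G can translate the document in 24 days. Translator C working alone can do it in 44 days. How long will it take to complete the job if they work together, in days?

With two workers the combined time is the product over the sum: 24·44/(24+44) = 1056/68 = 264/17 days.

264/17 days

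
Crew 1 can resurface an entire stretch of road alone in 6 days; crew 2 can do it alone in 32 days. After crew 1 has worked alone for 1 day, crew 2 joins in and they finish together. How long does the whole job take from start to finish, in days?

In 1 day crew 1 does 1/6 of the job, leaving 5/6.
Crew 1 and crew 2 together work at 19/96 per day, so finishing takes 5/6 ÷ 19/96 = 80/19 days.
Total time = 1 + 80/19 = 99/19 days.

99/19 days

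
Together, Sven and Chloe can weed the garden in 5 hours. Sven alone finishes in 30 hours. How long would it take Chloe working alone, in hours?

6 hours

Combined rate is 1/5 per hour.
Known contribution: 1/30 per hour.
So Chloe's rate is 1/5 − 1/30 = 1/6, meaning 6 hours alone.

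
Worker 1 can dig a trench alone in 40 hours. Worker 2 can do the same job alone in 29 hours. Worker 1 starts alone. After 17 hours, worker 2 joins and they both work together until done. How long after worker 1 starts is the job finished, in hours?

80/3 hours

In the first 17 hours worker 1 alone does 17/40 of the job, leaving 23/40.
Once everyone is working, combined rate: 1/40 + 1/29 = (29 + 40)/1160 = 69/1160 per hour.
Remaining 23/40 at 69/1160 per hour takes 29/3 hours.
Total from the start = 17 + 29/3 = 80/3 hours.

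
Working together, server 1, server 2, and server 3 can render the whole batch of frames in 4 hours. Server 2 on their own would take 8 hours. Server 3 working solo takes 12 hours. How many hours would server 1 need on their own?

24 hours

Combined rate is 1/4 per hour.
Known contribution: 1/8 + 1/12 = (3 + 2)/24 = 5/24 per hour.
So server 1's rate is 1/4 − 5/24 = 1/24, meaning 24 hours alone.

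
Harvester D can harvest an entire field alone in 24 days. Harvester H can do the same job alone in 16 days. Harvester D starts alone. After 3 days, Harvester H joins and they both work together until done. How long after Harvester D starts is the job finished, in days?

In the first 3 days Harvester D alone does 3/24 = 1/8 of the job, leaving 7/8.
Once everyone is working, combined rate: 1/24 + 1/16 = (2 + 3)/48 = 5/48 per day.
Remaining 7/8 at 5/48 per day takes 42/5 days.
Total from the start = 3 + 42/5 = 57/5 days.

57/5 days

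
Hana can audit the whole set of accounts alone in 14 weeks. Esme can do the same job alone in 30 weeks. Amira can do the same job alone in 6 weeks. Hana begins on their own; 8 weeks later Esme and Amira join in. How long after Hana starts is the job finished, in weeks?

182/19 weeks

In the first 8 weeks Hana alone does 8/14 = 4/7 of the job, leaving 3/7.
Once everyone is working, combined rate: 1/14 + 1/30 + 1/6 = (15 + 7 + 35)/210 = 57/210 = 19/70 per week.
Remaining 3/7 at 19/70 per week takes 30/19 weeks.
Total from the start = 8 + 30/19 = 182/19 weeks.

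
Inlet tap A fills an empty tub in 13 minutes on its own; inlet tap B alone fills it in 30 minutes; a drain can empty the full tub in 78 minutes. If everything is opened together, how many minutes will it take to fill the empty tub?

Net rate = 1/13 + 1/30 − 1/78 = (30 + 13 − 5)/390 = 38/390 = 19/195 per minute.
Filling time = 1 ÷ (19/195) = 195/19 minutes.

195/19 minutes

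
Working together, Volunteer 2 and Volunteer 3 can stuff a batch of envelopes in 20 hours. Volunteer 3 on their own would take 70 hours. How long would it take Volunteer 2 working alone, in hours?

28 hours

Combined rate is 1/20 per hour.
Known contribution: 1/70 per hour.
So Volunteer 2's rate is 1/20 − 1/70 = 1/28, meaning 28 hours alone.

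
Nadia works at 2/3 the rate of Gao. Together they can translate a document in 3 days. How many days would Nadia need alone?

Let Gao's rate be r; then Nadia's rate is (2/3)r, so together (2/3 + 1)r = (5/3)r = 1/3.
Thus r = 1/5 per day.
Gao alone: 5 days; Nadia alone: 15/2 days.

15/2 days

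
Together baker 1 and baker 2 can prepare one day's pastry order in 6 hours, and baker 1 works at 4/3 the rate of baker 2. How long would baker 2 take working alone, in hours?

14 hours

Let baker 2's rate be r; then baker 1's rate is (4/3)r, so together (4/3 + 1)r = (7/3)r = 1/6.
Thus r = 1/14 per hour.
Baker 2 alone: 14 hours; baker 1 alone: 21/2 hours.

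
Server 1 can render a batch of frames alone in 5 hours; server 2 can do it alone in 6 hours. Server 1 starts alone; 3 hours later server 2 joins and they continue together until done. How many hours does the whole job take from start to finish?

45/11 hours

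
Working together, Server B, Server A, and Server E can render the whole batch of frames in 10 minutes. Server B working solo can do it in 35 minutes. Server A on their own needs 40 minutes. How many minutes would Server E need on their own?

Combined rate is 1/10 per minute.
Known contribution: 1/35 + 1/40 = (8 + 7)/280 = 15/280 = 3/56 per minute.
So Server E's rate is 1/10 − 3/56 = 13/280, meaning 280/13 minutes alone.

280/13 minutes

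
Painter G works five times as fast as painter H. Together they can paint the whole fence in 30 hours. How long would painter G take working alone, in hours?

36 hours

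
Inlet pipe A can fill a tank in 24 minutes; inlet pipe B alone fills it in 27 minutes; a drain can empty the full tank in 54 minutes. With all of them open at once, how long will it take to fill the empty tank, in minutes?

216/13 minutes

Net rate = 1/24 + 1/27 − 1/54 = (9 + 8 − 4)/216 = 13/216 per minute.
Filling time = 1 ÷ (13/216) = 216/13 minutes.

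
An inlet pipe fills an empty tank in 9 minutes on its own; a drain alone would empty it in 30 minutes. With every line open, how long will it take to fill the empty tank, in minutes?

Net rate = 1/9 − 1/30 = (10 − 3)/90 = 7/90 per minute.
Filling time = 1 ÷ (7/90) = 90/7 minutes.

90/7 minutes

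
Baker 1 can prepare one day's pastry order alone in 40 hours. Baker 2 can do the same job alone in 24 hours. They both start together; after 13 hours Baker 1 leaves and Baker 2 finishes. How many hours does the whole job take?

81/5 hours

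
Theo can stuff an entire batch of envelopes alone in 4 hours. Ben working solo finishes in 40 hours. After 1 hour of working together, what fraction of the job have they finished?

11/40

Combined rate: 1/4 + 1/40 = (10 + 1)/40 = 11/40 per hour.
In 1 hour they complete 1·11/40 = 11/40 of the job.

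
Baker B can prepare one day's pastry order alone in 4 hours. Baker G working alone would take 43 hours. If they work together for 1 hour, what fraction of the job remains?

Combined rate: 1/4 + 1/43 = (43 + 4)/172 = 47/172 per hour.
In 1 hour they complete 1·47/172 = 47/172 of the job.
So 125/172 remains.

125/172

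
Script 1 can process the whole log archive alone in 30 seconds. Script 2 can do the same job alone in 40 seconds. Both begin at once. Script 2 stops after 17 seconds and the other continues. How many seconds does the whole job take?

69/4 seconds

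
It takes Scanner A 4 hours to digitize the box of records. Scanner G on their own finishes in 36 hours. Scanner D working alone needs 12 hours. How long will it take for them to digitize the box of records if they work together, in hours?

Combined rate: 1/4 + 1/36 + 1/12 = (9 + 1 + 3)/36 = 13/36 per hour.
Time = 1 ÷ (13/36) = 36/13 hours.

36/13 hours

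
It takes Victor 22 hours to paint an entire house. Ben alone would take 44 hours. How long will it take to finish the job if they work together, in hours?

44/3 hours

With two workers the combined time is the product over the sum: 22·44/(22+44) = 968/66 = 44/3 hours.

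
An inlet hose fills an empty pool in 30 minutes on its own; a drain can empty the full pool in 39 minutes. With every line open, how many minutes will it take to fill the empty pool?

130 minutes

Net rate = 1/30 − 1/39 = (13 − 10)/390 = 3/390 = 1/130 per minute.
Filling time = 1 ÷ (1/130) = 130 minutes.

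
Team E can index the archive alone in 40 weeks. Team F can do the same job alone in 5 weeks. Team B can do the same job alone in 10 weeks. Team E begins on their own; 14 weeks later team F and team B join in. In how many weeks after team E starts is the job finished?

16 weeks

In the first 14 weeks team E alone does 14/40 = 7/20 of the job, leaving 13/20.
Once everyone is working, combined rate: 1/40 + 1/5 + 1/10 = (1 + 8 + 4)/40 = 13/40 per week.
Remaining 13/20 at 13/40 per week takes 2 weeks.
Total from the start = 14 + 2 = 16 weeks.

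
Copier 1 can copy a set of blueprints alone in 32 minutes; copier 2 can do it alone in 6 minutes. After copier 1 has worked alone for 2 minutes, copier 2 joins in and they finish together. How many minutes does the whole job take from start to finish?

128/19 minutes

In 2 minutes copier 1 does 2/32 = 1/16 of the job, leaving 15/16.
Copier 1 and copier 2 together work at 19/96 per minute, so finishing takes 15/16 ÷ 19/96 = 90/19 minutes.
Total time = 2 + 90/19 = 128/19 minutes.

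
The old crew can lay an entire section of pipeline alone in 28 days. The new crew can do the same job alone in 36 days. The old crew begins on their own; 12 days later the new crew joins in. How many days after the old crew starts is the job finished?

21 days

In the first 12 days the old crew alone does 12/28 = 3/7 of the job, leaving 4/7.
Once everyone is working, combined rate: 1/28 + 1/36 = (9 + 7)/252 = 16/252 = 4/63 per day.
Remaining 4/7 at 4/63 per day takes 9 days.
Total from the start = 12 + 9 = 21 days.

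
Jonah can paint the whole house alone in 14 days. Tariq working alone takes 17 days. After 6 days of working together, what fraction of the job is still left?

Combined rate: 1/14 + 1/17 = (17 + 14)/238 = 31/238 per day.
In 6 days they complete 6·31/238 = 93/119 of the job.
So 26/119 remains.

26/119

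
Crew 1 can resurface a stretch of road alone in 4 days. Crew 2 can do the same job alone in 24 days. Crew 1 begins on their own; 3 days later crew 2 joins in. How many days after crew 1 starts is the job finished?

27/7 days

In the first 3 days crew 1 alone does 3/4 of the job, leaving 1/4.
Once everyone is working, combined rate: 1/4 + 1/24 = (6 + 1)/24 = 7/24 per day.
Remaining 1/4 at 7/24 per day takes 6/7 days.
Total from the start = 3 + 6/7 = 27/7 days.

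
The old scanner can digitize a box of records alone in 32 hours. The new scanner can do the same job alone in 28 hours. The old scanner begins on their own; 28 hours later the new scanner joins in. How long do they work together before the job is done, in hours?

In the first 28 hours the old scanner alone does 28/32 = 7/8 of the job, leaving 1/8.
Once everyone is working, combined rate: 1/32 + 1/28 = (7 + 8)/224 = 15/224 per hour.
Remaining 1/8 at 15/224 per hour takes 28/15 hours.

28/15 hours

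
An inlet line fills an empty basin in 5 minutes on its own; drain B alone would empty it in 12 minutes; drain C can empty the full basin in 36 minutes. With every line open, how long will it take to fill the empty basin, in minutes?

45/4 minutes

Net rate = 1/5 − 1/12 − 1/36 = (36 − 15 − 5)/180 = 16/180 = 4/45 per minute.
Filling time = 1 ÷ (4/45) = 45/4 minutes.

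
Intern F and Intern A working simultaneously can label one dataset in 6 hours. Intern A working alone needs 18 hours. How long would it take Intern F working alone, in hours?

9 hours

Combined rate is 1/6 per hour.
Known contribution: 1/18 per hour.
So Intern F's rate is 1/6 − 1/18 = 1/9, meaning 9 hours alone.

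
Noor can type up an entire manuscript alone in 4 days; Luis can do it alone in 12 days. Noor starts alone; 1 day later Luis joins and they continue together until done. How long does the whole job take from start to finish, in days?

13/4 days

In 1 day Noor does 1/4 of the job, leaving 3/4.
Noor and Luis together work at 1/3 per day, so finishing takes 3/4 ÷ 1/3 = 9/4 days.
Total time = 1 + 9/4 = 13/4 days.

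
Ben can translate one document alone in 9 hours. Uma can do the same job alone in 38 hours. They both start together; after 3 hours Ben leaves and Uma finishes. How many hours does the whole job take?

In the first 3 hours the combined rate is 47/342, so 47/114 of the job is done, leaving 67/114.
After Ben leaves the rate is 1/38 per hour; the remaining 67/114 takes 67/3 hours.
Total = 3 + 67/3 = 76/3 hours.

76/3 hours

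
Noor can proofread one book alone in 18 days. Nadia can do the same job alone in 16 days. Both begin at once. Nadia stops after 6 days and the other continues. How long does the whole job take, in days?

45/4 days

In the first 6 days the combined rate is 17/144, so 17/24 of the job is done, leaving 7/24.
After Nadia leaves the rate is 1/18 per day; the remaining 7/24 takes 21/4 days.
Total = 6 + 21/4 = 45/4 days.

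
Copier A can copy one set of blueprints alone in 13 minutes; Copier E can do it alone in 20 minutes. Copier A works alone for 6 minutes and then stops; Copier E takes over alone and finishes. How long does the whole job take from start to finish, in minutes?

In 6 minutes Copier A does 6/13 of the job, leaving 7/13.
Copier E works at 1/20 per minute, so finishing takes 7/13 ÷ 1/20 = 140/13 minutes.
Total time = 6 + 140/13 = 218/13 minutes.

218/13 minutes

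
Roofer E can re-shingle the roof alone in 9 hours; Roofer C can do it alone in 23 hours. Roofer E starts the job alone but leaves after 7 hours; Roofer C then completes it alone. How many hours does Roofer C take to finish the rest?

46/9 hours

In 7 hours Roofer E does 7/9 of the job, leaving 2/9.
Roofer C works at 1/23 per hour, so finishing takes 2/9 ÷ 1/23 = 46/9 hours.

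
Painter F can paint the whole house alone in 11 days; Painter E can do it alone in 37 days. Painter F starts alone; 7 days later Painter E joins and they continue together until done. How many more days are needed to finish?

37/12 days

In 7 days Painter F does 7/11 of the job, leaving 4/11.
Painter F and Painter E together work at 48/407 per day, so finishing takes 4/11 ÷ 48/407 = 37/12 days.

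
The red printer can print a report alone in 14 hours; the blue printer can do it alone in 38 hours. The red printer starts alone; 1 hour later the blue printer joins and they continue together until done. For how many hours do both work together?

In 1 hour the red printer does 1/14 of the job, leaving 13/14.
The red printer and the blue printer together work at 13/133 per hour, so finishing takes 13/14 ÷ 13/133 = 19/2 hours.

19/2 hours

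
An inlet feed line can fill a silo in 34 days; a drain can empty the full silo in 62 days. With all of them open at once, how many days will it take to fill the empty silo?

527/7 days

Net rate = 1/34 − 1/62 = (31 − 17)/1054 = 14/1054 = 7/527 per day.
Filling time = 1 ÷ (7/527) = 527/7 days.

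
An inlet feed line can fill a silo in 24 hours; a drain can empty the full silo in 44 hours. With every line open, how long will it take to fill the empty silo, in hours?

Net rate = 1/24 − 1/44 = (11 − 6)/264 = 5/264 per hour.
Filling time = 1 ÷ (5/264) = 264/5 hours.

264/5 hours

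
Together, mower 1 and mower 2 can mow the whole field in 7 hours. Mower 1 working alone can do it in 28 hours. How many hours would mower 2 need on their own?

Combined rate is 1/7 per hour.
Known contribution: 1/28 per hour.
So mower 2's rate is 1/7 − 1/28 = 3/28, meaning 28/3 hours alone.

28/3 hours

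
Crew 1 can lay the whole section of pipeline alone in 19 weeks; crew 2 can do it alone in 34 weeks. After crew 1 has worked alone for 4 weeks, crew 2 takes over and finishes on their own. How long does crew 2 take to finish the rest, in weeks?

510/19 weeks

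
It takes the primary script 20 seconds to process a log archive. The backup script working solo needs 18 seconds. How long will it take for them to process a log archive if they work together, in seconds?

With two workers the combined time is the product over the sum: 20·18/(20+18) = 360/38 = 180/19 seconds.

180/19 seconds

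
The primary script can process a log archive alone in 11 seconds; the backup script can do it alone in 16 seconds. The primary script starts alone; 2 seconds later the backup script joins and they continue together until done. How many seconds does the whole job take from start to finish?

22/3 seconds

In 2 seconds the primary script does 2/11 of the job, leaving 9/11.
The primary script and the backup script together work at 27/176 per second, so finishing takes 9/11 ÷ 27/176 = 16/3 seconds.
Total time = 2 + 16/3 = 22/3 seconds.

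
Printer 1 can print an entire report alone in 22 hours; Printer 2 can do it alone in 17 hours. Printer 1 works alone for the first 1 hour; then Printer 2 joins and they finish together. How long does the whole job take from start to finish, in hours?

In 1 hour Printer 1 does 1/22 of the job, leaving 21/22.
Printer 1 and Printer 2 together work at 39/374 per hour, so finishing takes 21/22 ÷ 39/374 = 119/13 hours.
Total time = 1 + 119/13 = 132/13 hours.

132/13 hours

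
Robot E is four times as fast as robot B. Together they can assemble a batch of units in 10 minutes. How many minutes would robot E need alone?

25/2 minutes

Let robot B's rate be r; then robot E's rate is 4r, so together (4 + 1)r = 5r = 1/10.
Thus r = 1/50 per minute.
Robot B alone: 50 minutes; robot E alone: 25/2 minutes.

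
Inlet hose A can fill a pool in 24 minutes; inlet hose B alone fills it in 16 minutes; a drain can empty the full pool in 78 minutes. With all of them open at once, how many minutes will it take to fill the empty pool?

208/19 minutes

Net rate = 1/24 + 1/16 − 1/78 = (26 + 39 − 8)/624 = 57/624 = 19/208 per minute.
Filling time = 1 ÷ (19/208) = 208/19 minutes.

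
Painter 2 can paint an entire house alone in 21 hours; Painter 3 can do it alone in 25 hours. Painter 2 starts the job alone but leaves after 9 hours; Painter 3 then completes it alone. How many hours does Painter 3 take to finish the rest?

In 9 hours Painter 2 does 9/21 = 3/7 of the job, leaving 4/7.
Painter 3 works at 1/25 per hour, so finishing takes 4/7 ÷ 1/25 = 100/7 hours.

100/7 hours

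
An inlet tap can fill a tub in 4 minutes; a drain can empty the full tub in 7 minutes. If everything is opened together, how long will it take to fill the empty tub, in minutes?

Net rate = 1/4 − 1/7 = (7 − 4)/28 = 3/28 per minute.
Filling time = 1 ÷ (3/28) = 28/3 minutes.

28/3 minutes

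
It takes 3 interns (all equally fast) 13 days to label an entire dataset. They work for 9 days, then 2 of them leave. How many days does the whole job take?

One intern does 1/39 of the job per day.
After 9 days with 3 interns, 9/13 is done (4/13 left).
With 1 intern the rate is 1/39, so the rest takes 4/13 ÷ 1/39 = 12 days.
Total = 9 + 12 = 21 days.

21 days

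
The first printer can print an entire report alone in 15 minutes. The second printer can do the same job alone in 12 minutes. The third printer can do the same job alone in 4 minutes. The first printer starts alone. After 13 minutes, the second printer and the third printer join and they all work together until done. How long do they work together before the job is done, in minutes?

In the first 13 minutes the first printer alone does 13/15 of the job, leaving 2/15.
Once everyone is working, combined rate: 1/15 + 1/12 + 1/4 = (4 + 5 + 15)/60 = 24/60 = 2/5 per minute.
Remaining 2/15 at 2/5 per minute takes 1/3 minutes.

1/3 minutes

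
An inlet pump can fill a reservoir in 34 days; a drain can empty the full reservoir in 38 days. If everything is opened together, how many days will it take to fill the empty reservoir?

Net rate = 1/34 − 1/38 = (19 − 17)/646 = 2/646 = 1/323 per day.
Filling time = 1 ÷ (1/323) = 323 days.

323 days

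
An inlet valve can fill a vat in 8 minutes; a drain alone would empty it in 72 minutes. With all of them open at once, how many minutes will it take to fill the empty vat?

9 minutes

Net rate = 1/8 − 1/72 = (9 − 1)/72 = 8/72 = 1/9 per minute.
Filling time = 1 ÷ (1/9) = 9 minutes.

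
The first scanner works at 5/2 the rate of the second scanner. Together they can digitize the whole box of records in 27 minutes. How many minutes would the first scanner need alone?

Let the second scanner's rate be r; then the first scanner's rate is (5/2)r, so together (5/2 + 1)r = (7/2)r = 1/27.
Thus r = 2/189 per minute.
The second scanner alone: 189/2 minutes; the first scanner alone: 189/5 minutes.

189/5 minutes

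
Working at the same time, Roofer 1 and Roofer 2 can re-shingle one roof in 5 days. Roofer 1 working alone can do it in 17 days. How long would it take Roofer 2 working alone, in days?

85/12 days

Combined rate is 1/5 per day.
Known contribution: 1/17 per day.
So Roofer 2's rate is 1/5 − 1/17 = 12/85, meaning 85/12 days alone.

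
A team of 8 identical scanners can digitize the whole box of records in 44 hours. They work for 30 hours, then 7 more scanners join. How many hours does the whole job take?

One scanner does 1/352 of the job per hour.
After 30 hours with 8 scanners, 15/22 is done (7/22 left).
With 15 scanners the rate is 15/352, so the rest takes 7/22 ÷ 15/352 = 112/15 hours.
Total = 30 + 112/15 = 562/15 hours.

562/15 hours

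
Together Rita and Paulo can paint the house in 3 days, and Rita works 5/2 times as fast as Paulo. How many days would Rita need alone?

21/5 days

Let Paulo's rate be r; then Rita's rate is (5/2)r, so together (5/2 + 1)r = (7/2)r = 1/3.
Thus r = 2/21 per day.
Paulo alone: 21/2 days; Rita alone: 21/5 days.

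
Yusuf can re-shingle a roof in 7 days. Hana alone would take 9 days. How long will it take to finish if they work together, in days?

63/16 days

Combined rate: 1/7 + 1/9 = (9 + 7)/63 = 16/63 per day.
Time = 1 ÷ (16/63) = 63/16 days.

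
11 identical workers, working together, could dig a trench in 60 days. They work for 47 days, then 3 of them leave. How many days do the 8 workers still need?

One worker does 1/660 of the job per day.
After 47 days with 11 workers, 47/60 is done (13/60 left).
With 8 workers the rate is 8/660 = 2/165, so the rest takes 13/60 ÷ 2/165 = 143/8 days.

143/8 days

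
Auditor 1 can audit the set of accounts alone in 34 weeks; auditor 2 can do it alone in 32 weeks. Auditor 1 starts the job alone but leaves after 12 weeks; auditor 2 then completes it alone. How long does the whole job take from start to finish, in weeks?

In 12 weeks auditor 1 does 12/34 = 6/17 of the job, leaving 11/17.
Auditor 2 works at 1/32 per week, so finishing takes 11/17 ÷ 1/32 = 352/17 weeks.
Total time = 12 + 352/17 = 556/17 weeks.

556/17 weeks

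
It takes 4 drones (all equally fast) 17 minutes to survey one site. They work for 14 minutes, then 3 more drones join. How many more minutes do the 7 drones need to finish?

One drone does 1/68 of the job per minute.
After 14 minutes with 4 drones, 14/17 is done (3/17 left).
With 7 drones the rate is 7/68, so the rest takes 3/17 ÷ 7/68 = 12/7 minutes.

12/7 minutes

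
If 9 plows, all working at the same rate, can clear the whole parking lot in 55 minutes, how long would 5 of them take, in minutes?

99 minutes

Total work is 9·55 = 495 plow-minutes.
With 5 plows: 495/5 = 99 minutes.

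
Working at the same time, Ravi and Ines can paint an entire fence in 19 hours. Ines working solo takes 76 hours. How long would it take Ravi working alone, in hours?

Combined rate is 1/19 per hour.
Known contribution: 1/76 per hour.
So Ravi's rate is 1/19 − 1/76 = 3/76, meaning 76/3 hours alone.

76/3 hours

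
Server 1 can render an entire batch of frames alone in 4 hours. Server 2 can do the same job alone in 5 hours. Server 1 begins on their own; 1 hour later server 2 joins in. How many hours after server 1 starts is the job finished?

In the first 1 hour server 1 alone does 1/4 of the job, leaving 3/4.
Once everyone is working, combined rate: 1/4 + 1/5 = (5 + 4)/20 = 9/20 per hour.
Remaining 3/4 at 9/20 per hour takes 5/3 hours.
Total from the start = 1 + 5/3 = 8/3 hours.

8/3 hours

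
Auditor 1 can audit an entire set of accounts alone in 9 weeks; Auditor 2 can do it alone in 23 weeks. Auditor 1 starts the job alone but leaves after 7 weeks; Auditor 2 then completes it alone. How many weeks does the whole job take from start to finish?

In 7 weeks Auditor 1 does 7/9 of the job, leaving 2/9.
Auditor 2 works at 1/23 per week, so finishing takes 2/9 ÷ 1/23 = 46/9 weeks.
Total time = 7 + 46/9 = 109/9 weeks.

109/9 weeks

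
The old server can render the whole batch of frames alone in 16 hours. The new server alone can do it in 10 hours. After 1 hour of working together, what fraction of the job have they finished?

13/80

Combined rate: 1/16 + 1/10 = (5 + 8)/80 = 13/80 per hour.
In 1 hour they complete 1·13/80 = 13/80 of the job.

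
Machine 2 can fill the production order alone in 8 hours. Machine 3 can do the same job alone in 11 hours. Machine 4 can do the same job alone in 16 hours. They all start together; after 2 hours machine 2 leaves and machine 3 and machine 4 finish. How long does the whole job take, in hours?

44/9 hours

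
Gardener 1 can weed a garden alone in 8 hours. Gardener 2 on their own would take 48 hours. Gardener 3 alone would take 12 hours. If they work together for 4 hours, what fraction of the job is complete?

11/12

Combined rate: 1/8 + 1/48 + 1/12 = (6 + 1 + 4)/48 = 11/48 per hour.
In 4 hours they complete 4·11/48 = 11/12 of the job.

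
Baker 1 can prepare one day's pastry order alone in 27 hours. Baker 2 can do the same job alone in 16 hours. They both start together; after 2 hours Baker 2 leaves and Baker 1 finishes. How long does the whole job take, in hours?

189/8 hours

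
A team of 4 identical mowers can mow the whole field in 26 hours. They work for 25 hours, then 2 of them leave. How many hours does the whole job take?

One mower does 1/104 of the job per hour.
After 25 hours with 4 mowers, 25/26 is done (1/26 left).
With 2 mowers the rate is 2/104 = 1/52, so the rest takes 1/26 ÷ 1/52 = 2 hours.
Total = 25 + 2 = 27 hours.

27 hours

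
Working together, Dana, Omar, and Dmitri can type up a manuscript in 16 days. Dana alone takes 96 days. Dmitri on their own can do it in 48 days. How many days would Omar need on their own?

32 days

Combined rate is 1/16 per day.
Known contribution: 1/96 + 1/48 = (1 + 2)/96 = 3/96 = 1/32 per day.
So Omar's rate is 1/16 − 1/32 = 1/32, meaning 32 days alone.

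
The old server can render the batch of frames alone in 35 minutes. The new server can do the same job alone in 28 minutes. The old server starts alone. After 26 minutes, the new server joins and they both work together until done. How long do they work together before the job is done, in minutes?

In the first 26 minutes the old server alone does 26/35 of the job, leaving 9/35.
Once everyone is working, combined rate: 1/35 + 1/28 = (4 + 5)/140 = 9/140 per minute.
Remaining 9/35 at 9/140 per minute takes 4 minutes.

4 minutes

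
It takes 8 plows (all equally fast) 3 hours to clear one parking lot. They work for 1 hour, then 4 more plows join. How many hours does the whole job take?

7/3 hours

One plow does 1/24 of the job per hour.
After 1 hour with 8 plows, 1/3 is done (2/3 left).
With 12 plows the rate is 12/24 = 1/2, so the rest takes 2/3 ÷ 1/2 = 4/3 hours.
Total = 1 + 4/3 = 7/3 hours.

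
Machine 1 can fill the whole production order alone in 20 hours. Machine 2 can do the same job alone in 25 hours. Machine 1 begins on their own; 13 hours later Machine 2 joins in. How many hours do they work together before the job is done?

In the first 13 hours Machine 1 alone does 13/20 of the job, leaving 7/20.
Once everyone is working, combined rate: 1/20 + 1/25 = (5 + 4)/100 = 9/100 per hour.
Remaining 7/20 at 9/100 per hour takes 35/9 hours.

35/9 hours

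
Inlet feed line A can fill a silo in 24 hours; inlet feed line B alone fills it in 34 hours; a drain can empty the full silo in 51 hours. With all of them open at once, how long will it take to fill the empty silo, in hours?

136/7 hours

Net rate = 1/24 + 1/34 − 1/51 = (17 + 12 − 8)/408 = 21/408 = 7/136 per hour.
Filling time = 1 ÷ (7/136) = 136/7 hours.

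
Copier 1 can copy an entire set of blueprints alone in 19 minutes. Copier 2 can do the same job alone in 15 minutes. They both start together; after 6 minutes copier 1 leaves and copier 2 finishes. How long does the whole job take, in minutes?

In the first 6 minutes the combined rate is 34/285, so 68/95 of the job is done, leaving 27/95.
After copier 1 leaves the rate is 1/15 per minute; the remaining 27/95 takes 81/19 minutes.
Total = 6 + 81/19 = 195/19 minutes.

195/19 minutes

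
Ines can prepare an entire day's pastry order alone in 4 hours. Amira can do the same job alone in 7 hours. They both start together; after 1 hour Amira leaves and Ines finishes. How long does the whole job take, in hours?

In the first 1 hour the combined rate is 11/28, so 11/28 of the job is done, leaving 17/28.
After Amira leaves the rate is 1/4 per hour; the remaining 17/28 takes 17/7 hours.
Total = 1 + 17/7 = 24/7 hours.

24/7 hours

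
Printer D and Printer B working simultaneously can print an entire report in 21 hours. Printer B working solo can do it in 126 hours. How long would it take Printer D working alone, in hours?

Combined rate is 1/21 per hour.
Known contribution: 1/126 per hour.
So Printer D's rate is 1/21 − 1/126 = 5/126, meaning 126/5 hours alone.

126/5 hours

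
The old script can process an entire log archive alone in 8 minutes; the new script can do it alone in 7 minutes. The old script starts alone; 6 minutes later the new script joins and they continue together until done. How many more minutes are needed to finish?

14/15 minutes

In 6 minutes the old script does 6/8 = 3/4 of the job, leaving 1/4.
The old script and the new script together work at 15/56 per minute, so finishing takes 1/4 ÷ 15/56 = 14/15 minutes.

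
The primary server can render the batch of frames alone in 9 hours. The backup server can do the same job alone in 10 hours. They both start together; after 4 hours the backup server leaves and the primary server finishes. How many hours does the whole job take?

27/5 hours

In the first 4 hours the combined rate is 19/90, so 38/45 of the job is done, leaving 7/45.
After the backup server leaves the rate is 1/9 per hour; the remaining 7/45 takes 7/5 hours.
Total = 4 + 7/5 = 27/5 hours.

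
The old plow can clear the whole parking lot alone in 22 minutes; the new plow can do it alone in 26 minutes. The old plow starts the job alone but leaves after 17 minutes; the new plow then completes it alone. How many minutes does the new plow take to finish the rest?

65/11 minutes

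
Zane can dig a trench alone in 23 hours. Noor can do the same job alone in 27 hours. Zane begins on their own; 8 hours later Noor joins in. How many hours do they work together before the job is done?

In the first 8 hours Zane alone does 8/23 of the job, leaving 15/23.
Once everyone is working, combined rate: 1/23 + 1/27 = (27 + 23)/621 = 50/621 per hour.
Remaining 15/23 at 50/621 per hour takes 81/10 hours.

81/10 hours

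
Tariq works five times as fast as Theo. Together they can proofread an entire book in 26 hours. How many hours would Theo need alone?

Let Theo's rate be r; then Tariq's rate is 5r, so together (5 + 1)r = 6r = 1/26.
Thus r = 1/156 per hour.
Theo alone: 156 hours; Tariq alone: 156/5 hours.

156 hours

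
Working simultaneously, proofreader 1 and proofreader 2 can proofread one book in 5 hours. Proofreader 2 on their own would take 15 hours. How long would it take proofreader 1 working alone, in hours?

15/2 hours

Combined rate is 1/5 per hour.
Known contribution: 1/15 per hour.
So proofreader 1's rate is 1/5 − 1/15 = 2/15, meaning 15/2 hours alone.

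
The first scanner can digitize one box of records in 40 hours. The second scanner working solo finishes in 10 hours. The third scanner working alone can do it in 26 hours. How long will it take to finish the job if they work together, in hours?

104/17 hours

Combined rate: 1/40 + 1/10 + 1/26 = (13 + 52 + 20)/520 = 85/520 = 17/104 per hour.
Time = 1 ÷ (17/104) = 104/17 hours.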